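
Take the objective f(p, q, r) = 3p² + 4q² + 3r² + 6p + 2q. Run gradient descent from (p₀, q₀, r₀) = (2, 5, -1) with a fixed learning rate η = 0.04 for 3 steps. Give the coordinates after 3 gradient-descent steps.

(0.316928, 1.400768, -0.438976)

∇f = (6p + 6, 8q + 2, 6r)
(p₁, q₁, r₁) = (2, 5, -1) − 0.04·(18, 42, -6) = (1.28, 3.32, -0.76)
(p₂, q₂, r₂) = (1.28, 3.32, -0.76) − 0.04·(13.68, 28.56, -4.56) = (0.7328, 2.1776, -0.5776)
(p₃, q₃, r₃) = (0.7328, 2.1776, -0.5776) − 0.04·(10.3968, 19.4208, -3.4656) = (0.316928, 1.400768, -0.438976)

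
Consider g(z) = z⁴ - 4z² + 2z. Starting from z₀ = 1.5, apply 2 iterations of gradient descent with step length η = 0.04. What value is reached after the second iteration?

g′(z) = 4z³ - 8z + 2
z₁ = 1.5 − 0.04·3.5 = 1.36
z₂ = 1.36 − 0.04·1.181824 = 1.31272704

1.31272704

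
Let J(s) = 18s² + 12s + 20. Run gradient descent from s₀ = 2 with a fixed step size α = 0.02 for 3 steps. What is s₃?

-0.282112

J′(s) = 36s + 12
s₁ = 2 − 0.02·84 = 0.32
s₂ = 0.32 − 0.02·23.52 = -0.1504
s₃ = -0.1504 − 0.02·6.5856 = -0.282112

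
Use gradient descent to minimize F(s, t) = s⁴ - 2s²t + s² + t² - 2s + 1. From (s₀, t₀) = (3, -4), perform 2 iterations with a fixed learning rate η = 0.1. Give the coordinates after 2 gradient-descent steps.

∇F = (4s³ - 4st + 2s - 2, -2s² + 2t)
(s₁, t₁) = (3, -4) − 0.1·(160, -26) = (-13, -1.4)
(s₂, t₂) = (-13, -1.4) − 0.1·(-8888.8, -340.8) = (875.88, 32.68)

(875.88, 32.68)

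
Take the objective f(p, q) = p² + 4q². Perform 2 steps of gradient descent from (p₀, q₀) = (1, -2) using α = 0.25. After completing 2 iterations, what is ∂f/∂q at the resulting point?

-16

∇f = (2p, 8q)
(p₁, q₁) = (1, -2) − 0.25·(2, -16) = (0.5, 2)
(p₂, q₂) = (0.5, 2) − 0.25·(1, 16) = (0.25, -2)
∂f/∂q at (0.25, -2) = -16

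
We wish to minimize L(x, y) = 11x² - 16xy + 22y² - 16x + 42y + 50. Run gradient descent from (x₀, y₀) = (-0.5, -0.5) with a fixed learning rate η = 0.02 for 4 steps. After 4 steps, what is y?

∇L = (22x - 16y - 16, -16x + 44y + 42)
Step 1: at (-0.5, -0.5), ∇L = (-19, 28) → (-0.5, -0.5) − 0.02·(-19, 28) = (-0.12, -1.06)
Step 2: at (-0.12, -1.06), ∇L = (-1.68, -2.72) → (-0.12, -1.06) − 0.02·(-1.68, -2.72) = (-0.0864, -1.0056)
Step 3: at (-0.0864, -1.0056), ∇L = (-1.8112, -0.864) → (-0.0864, -1.0056) − 0.02·(-1.8112, -0.864) = (-0.050176, -0.98832)
Step 4: at (-0.050176, -0.98832), ∇L = (-1.290752, -0.683264) → (-0.050176, -0.98832) − 0.02·(-1.290752, -0.683264) = (-0.02436096, -0.97465472)
y = -0.97465472

-0.97465472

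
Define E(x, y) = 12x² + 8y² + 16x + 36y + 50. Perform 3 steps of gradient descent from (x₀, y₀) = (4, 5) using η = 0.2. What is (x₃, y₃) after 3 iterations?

∇E = (24x + 16, 16y + 36)
(x₁, y₁) = (4, 5) − 0.2·(112, 116) = (-18.4, -18.2)
(x₂, y₂) = (-18.4, -18.2) − 0.2·(-425.6, -255.2) = (66.72, 32.84)
(x₃, y₃) = (66.72, 32.84) − 0.2·(1617.28, 561.44) = (-256.736, -79.448)

(-256.736, -79.448)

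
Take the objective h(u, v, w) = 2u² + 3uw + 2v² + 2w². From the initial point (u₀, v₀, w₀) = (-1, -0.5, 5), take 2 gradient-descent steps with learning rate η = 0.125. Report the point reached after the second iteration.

∇h = (4u + 3w, 4v, 3u + 4w)
(u₁, v₁, w₁) = (-1, -0.5, 5) − 0.125·(11, -2, 17) = (-2.375, -0.25, 2.875)
(u₂, v₂, w₂) = (-2.375, -0.25, 2.875) − 0.125·(-0.875, -1, 4.375) = (-2.265625, -0.125, 2.328125)

(-2.265625, -0.125, 2.328125)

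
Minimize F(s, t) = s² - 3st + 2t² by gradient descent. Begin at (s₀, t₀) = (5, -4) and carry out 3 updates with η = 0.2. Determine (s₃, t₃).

(1.488, 1.168)

∇F = (2s - 3t, -3s + 4t)
(s₁, t₁) = (5, -4) − 0.2·(22, -31) = (0.6, 2.2)
(s₂, t₂) = (0.6, 2.2) − 0.2·(-5.4, 7) = (1.68, 0.8)
(s₃, t₃) = (1.68, 0.8) − 0.2·(0.96, -1.84) = (1.488, 1.168)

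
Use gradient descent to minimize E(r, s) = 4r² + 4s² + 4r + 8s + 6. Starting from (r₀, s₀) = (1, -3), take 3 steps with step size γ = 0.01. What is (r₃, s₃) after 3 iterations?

∇E = (8r + 4, 8s + 8)
Step 1: at (1, -3), ∇E = (12, -16) → (1, -3) − 0.01·(12, -16) = (0.88, -2.84)
Step 2: at (0.88, -2.84), ∇E = (11.04, -14.72) → (0.88, -2.84) − 0.01·(11.04, -14.72) = (0.7696, -2.6928)
Step 3: at (0.7696, -2.6928), ∇E = (10.1568, -13.5424) → (0.7696, -2.6928) − 0.01·(10.1568, -13.5424) = (0.668032, -2.557376)

(0.668032, -2.557376)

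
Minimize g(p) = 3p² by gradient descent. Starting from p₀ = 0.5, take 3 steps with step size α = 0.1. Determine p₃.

g′(p) = 6p
p₁ = 0.5 − 0.1·3 = 0.2
p₂ = 0.2 − 0.1·1.2 = 0.08
p₃ = 0.08 − 0.1·0.48 = 0.032

0.032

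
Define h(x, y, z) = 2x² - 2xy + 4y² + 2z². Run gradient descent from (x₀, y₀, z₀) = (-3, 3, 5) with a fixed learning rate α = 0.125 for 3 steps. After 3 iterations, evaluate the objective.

0.9833984375

∇h = (4x - 2y, -2x + 8y, 4z)
Step 1: at (-3, 3, 5), ∇h = (-18, 30, 20) → (-3, 3, 5) − 0.125·(-18, 30, 20) = (-0.75, -0.75, 2.5)
Step 2: at (-0.75, -0.75, 2.5), ∇h = (-1.5, -4.5, 10) → (-0.75, -0.75, 2.5) − 0.125·(-1.5, -4.5, 10) = (-0.5625, -0.1875, 1.25)
Step 3: at (-0.5625, -0.1875, 1.25), ∇h = (-1.875, -0.375, 5) → (-0.5625, -0.1875, 1.25) − 0.125·(-1.875, -0.375, 5) = (-0.328125, -0.140625, 0.625)
h(-0.328125, -0.140625, 0.625) = 0.9833984375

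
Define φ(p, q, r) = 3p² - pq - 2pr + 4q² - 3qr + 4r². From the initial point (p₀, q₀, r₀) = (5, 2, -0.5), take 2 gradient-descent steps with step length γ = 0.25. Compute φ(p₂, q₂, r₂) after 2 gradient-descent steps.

362.3642578125

∇φ = (6p - q - 2r, -p + 8q - 3r, -2p - 3q + 8r)
(p₁, q₁, r₁) = (5, 2, -0.5) − 0.25·(29, 12.5, -20) = (-2.25, -1.125, 4.5)
(p₂, q₂, r₂) = (-2.25, -1.125, 4.5) − 0.25·(-21.375, -20.25, 43.875) = (3.09375, 3.9375, -6.46875)
φ(3.09375, 3.9375, -6.46875) = 362.3642578125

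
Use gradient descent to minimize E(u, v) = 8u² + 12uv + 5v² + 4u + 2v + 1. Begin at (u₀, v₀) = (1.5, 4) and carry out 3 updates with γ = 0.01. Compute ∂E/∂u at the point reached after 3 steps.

31.409856

∇E = (16u + 12v + 4, 12u + 10v + 2)
(u₁, v₁) = (1.5, 4) − 0.01·(76, 60) = (0.74, 3.4)
(u₂, v₂) = (0.74, 3.4) − 0.01·(56.64, 44.88) = (0.1736, 2.9512)
(u₃, v₃) = (0.1736, 2.9512) − 0.01·(42.192, 33.5952) = (-0.24832, 2.615248)
∂E/∂u at (-0.24832, 2.615248) = 31.409856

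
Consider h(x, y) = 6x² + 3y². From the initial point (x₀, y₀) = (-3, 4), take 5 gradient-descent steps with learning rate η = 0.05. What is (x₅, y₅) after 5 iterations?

∇h = (12x, 6y)
Step 1: at (-3, 4), ∇h = (-36, 24) → (-3, 4) − 0.05·(-36, 24) = (-1.2, 2.8)
Step 2: at (-1.2, 2.8), ∇h = (-14.4, 16.8) → (-1.2, 2.8) − 0.05·(-14.4, 16.8) = (-0.48, 1.96)
Step 3: at (-0.48, 1.96), ∇h = (-5.76, 11.76) → (-0.48, 1.96) − 0.05·(-5.76, 11.76) = (-0.192, 1.372)
Step 4: at (-0.192, 1.372), ∇h = (-2.304, 8.232) → (-0.192, 1.372) − 0.05·(-2.304, 8.232) = (-0.0768, 0.9604)
Step 5: at (-0.0768, 0.9604), ∇h = (-0.9216, 5.7624) → (-0.0768, 0.9604) − 0.05·(-0.9216, 5.7624) = (-0.03072, 0.67228)

(-0.03072, 0.67228)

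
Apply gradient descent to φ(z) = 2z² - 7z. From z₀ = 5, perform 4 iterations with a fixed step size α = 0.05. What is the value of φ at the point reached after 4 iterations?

φ′(z) = 4z - 7
Step 1: φ′(5) = 13; z₁ = 5 − 0.05·13 = 4.35
Step 2: φ′(4.35) = 10.4; z₂ = 4.35 − 0.05·10.4 = 3.83
Step 3: φ′(3.83) = 8.32; z₃ = 3.83 − 0.05·8.32 = 3.414
Step 4: φ′(3.414) = 6.656; z₄ = 3.414 − 0.05·6.656 = 3.0812
φ(3.0812) = -2.58081312

-2.58081312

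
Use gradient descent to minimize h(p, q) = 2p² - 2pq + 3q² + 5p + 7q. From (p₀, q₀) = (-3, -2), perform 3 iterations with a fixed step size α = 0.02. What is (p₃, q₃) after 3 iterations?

(-2.83616, -2.0464)

∇h = (4p - 2q + 5, -2p + 6q + 7)
Step 1: at (-3, -2), ∇h = (-3, 1) → (-3, -2) − 0.02·(-3, 1) = (-2.94, -2.02)
Step 2: at (-2.94, -2.02), ∇h = (-2.72, 0.76) → (-2.94, -2.02) − 0.02·(-2.72, 0.76) = (-2.8856, -2.0352)
Step 3: at (-2.8856, -2.0352), ∇h = (-2.472, 0.56) → (-2.8856, -2.0352) − 0.02·(-2.472, 0.56) = (-2.83616, -2.0464)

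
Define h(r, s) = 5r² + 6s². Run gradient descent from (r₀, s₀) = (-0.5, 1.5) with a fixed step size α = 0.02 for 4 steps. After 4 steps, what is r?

-0.2048

∇h = (10r, 12s)
Step 1: at (-0.5, 1.5), ∇h = (-5, 18) → (-0.5, 1.5) − 0.02·(-5, 18) = (-0.4, 1.14)
Step 2: at (-0.4, 1.14), ∇h = (-4, 13.68) → (-0.4, 1.14) − 0.02·(-4, 13.68) = (-0.32, 0.8664)
Step 3: at (-0.32, 0.8664), ∇h = (-3.2, 10.3968) → (-0.32, 0.8664) − 0.02·(-3.2, 10.3968) = (-0.256, 0.658464)
Step 4: at (-0.256, 0.658464), ∇h = (-2.56, 7.901568) → (-0.256, 0.658464) − 0.02·(-2.56, 7.901568) = (-0.2048, 0.50043264)
r = -0.2048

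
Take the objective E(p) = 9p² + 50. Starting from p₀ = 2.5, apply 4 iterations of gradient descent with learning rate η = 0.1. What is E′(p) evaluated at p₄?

18.432

E′(p) = 18p
p₁ = 2.5 − 0.1·45 = -2
p₂ = -2 − 0.1·(-36) = 1.6
p₃ = 1.6 − 0.1·28.8 = -1.28
p₄ = -1.28 − 0.1·(-23.04) = 1.024
E′(p) at (1.024) = 18.432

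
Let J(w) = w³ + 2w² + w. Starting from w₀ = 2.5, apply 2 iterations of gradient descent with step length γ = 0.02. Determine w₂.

1.5148585

J′(w) = 3w² + 4w + 1
w₁ = 2.5 − 0.02·29.75 = 1.905
w₂ = 1.905 − 0.02·19.507075 = 1.5148585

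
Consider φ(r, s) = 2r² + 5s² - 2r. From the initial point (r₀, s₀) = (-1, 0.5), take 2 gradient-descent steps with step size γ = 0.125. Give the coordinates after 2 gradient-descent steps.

∇φ = (4r - 2, 10s)
Step 1: at (-1, 0.5), ∇φ = (-6, 5) → (-1, 0.5) − 0.125·(-6, 5) = (-0.25, -0.125)
Step 2: at (-0.25, -0.125), ∇φ = (-3, -1.25) → (-0.25, -0.125) − 0.125·(-3, -1.25) = (0.125, 0.03125)

(0.125, 0.03125)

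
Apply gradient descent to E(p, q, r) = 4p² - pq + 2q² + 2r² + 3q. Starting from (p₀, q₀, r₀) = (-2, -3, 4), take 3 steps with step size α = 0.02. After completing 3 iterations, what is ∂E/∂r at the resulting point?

12.459008

∇E = (8p - q, -p + 4q + 3, 4r)
Step 1: at (-2, -3, 4), ∇E = (-13, -7, 16) → (-2, -3, 4) − 0.02·(-13, -7, 16) = (-1.74, -2.86, 3.68)
Step 2: at (-1.74, -2.86, 3.68), ∇E = (-11.06, -6.7, 14.72) → (-1.74, -2.86, 3.68) − 0.02·(-11.06, -6.7, 14.72) = (-1.5188, -2.726, 3.3856)
Step 3: at (-1.5188, -2.726, 3.3856), ∇E = (-9.4244, -6.3852, 13.5424) → (-1.5188, -2.726, 3.3856) − 0.02·(-9.4244, -6.3852, 13.5424) = (-1.330312, -2.598296, 3.114752)
∂E/∂r at (-1.330312, -2.598296, 3.114752) = 12.459008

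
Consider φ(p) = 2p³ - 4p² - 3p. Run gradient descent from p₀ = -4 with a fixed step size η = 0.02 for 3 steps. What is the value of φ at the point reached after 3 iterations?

φ′(p) = 6p² - 8p - 3
p₁ = -4 − 0.02·125 = -6.5
p₂ = -6.5 − 0.02·302.5 = -12.55
p₃ = -12.55 − 0.02·1042.415 = -33.3983
φ(-33.3983) = -78869.620738706174

-78869.620738706174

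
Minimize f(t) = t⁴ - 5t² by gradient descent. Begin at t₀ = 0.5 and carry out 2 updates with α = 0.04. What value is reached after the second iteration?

0.90169088

f′(t) = 4t³ - 10t
Step 1: f′(0.5) = -4.5; t₁ = 0.5 − 0.04·(-4.5) = 0.68
Step 2: f′(0.68) = -5.542272; t₂ = 0.68 − 0.04·(-5.542272) = 0.90169088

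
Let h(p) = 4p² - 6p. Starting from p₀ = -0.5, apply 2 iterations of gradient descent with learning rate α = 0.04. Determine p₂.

h′(p) = 8p - 6
p₁ = -0.5 − 0.04·(-10) = -0.1
p₂ = -0.1 − 0.04·(-6.8) = 0.172

0.172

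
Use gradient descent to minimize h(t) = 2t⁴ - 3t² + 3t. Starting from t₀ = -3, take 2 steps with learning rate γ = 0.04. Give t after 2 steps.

-29.55744

h′(t) = 8t³ - 6t + 3
Step 1: h′(-3) = -195; t₁ = -3 − 0.04·(-195) = 4.8
Step 2: h′(4.8) = 858.936; t₂ = 4.8 − 0.04·858.936 = -29.55744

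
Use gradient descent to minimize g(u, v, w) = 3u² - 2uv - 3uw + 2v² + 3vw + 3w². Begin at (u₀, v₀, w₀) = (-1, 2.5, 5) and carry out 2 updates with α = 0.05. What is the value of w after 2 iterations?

∇g = (6u - 2v - 3w, -2u + 4v + 3w, -3u + 3v + 6w)
(u₁, v₁, w₁) = (-1, 2.5, 5) − 0.05·(-26, 27, 40.5) = (0.3, 1.15, 2.975)
(u₂, v₂, w₂) = (0.3, 1.15, 2.975) − 0.05·(-9.425, 12.925, 20.4) = (0.77125, 0.50375, 1.955)
w = 1.955

1.955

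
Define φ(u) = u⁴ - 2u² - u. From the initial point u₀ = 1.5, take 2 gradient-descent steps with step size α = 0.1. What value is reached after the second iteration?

φ′(u) = 4u³ - 4u - 1
u₁ = 1.5 − 0.1·6.5 = 0.85
u₂ = 0.85 − 0.1·(-1.9435) = 1.04435

1.04435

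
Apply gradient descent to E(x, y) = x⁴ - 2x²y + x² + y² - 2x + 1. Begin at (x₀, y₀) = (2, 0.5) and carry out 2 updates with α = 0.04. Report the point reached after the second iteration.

∇E = (4x³ - 4xy + 2x - 2, -2x² + 2y)
(x₁, y₁) = (2, 0.5) − 0.04·(30, -7) = (0.8, 0.78)
(x₂, y₂) = (0.8, 0.78) − 0.04·(-0.848, 0.28) = (0.83392, 0.7688)

(0.83392, 0.7688)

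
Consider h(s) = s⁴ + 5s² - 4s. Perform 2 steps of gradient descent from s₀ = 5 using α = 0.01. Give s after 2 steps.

h′(s) = 4s³ + 10s - 4
Step 1: h′(5) = 546; s₁ = 5 − 0.01·546 = -0.46
Step 2: h′(-0.46) = -8.989344; s₂ = -0.46 − 0.01·(-8.989344) = -0.37010656

-0.37010656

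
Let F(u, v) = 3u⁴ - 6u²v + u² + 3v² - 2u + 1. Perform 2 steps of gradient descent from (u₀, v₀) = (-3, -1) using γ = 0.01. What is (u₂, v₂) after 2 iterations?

∇F = (12u³ - 12uv + 2u - 2, -6u² + 6v)
(u₁, v₁) = (-3, -1) − 0.01·(-368, -60) = (0.68, -0.4)
(u₂, v₂) = (0.68, -0.4) − 0.01·(6.397184, -5.1744) = (0.61602816, -0.348256)

(0.61602816, -0.348256)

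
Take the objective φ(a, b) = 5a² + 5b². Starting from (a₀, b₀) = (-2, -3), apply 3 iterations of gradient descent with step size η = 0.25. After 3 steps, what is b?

∇φ = (10a, 10b)
(a₁, b₁) = (-2, -3) − 0.25·(-20, -30) = (3, 4.5)
(a₂, b₂) = (3, 4.5) − 0.25·(30, 45) = (-4.5, -6.75)
(a₃, b₃) = (-4.5, -6.75) − 0.25·(-45, -67.5) = (6.75, 10.125)
b = 10.125

10.125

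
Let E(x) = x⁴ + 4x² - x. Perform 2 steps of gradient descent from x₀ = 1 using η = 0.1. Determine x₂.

0.0804

E′(x) = 4x³ + 8x - 1
x₁ = 1 − 0.1·11 = -0.1
x₂ = -0.1 − 0.1·(-1.804) = 0.0804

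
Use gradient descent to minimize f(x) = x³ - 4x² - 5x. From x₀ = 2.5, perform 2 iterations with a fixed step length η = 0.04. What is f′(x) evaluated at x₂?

-2.75698125

f′(x) = 3x² - 8x - 5
x₁ = 2.5 − 0.04·(-6.25) = 2.75
x₂ = 2.75 − 0.04·(-4.3125) = 2.9225
f′(x) at (2.9225) = -2.75698125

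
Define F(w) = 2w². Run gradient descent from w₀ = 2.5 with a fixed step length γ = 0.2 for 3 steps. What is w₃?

0.02

F′(w) = 4w
w₁ = 2.5 − 0.2·10 = 0.5
w₂ = 0.5 − 0.2·2 = 0.1
w₃ = 0.1 − 0.2·0.4 = 0.02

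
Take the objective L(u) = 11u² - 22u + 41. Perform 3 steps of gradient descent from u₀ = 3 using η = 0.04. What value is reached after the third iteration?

1.003456

L′(u) = 22u - 22
Step 1: L′(3) = 44; u₁ = 3 − 0.04·44 = 1.24
Step 2: L′(1.24) = 5.28; u₂ = 1.24 − 0.04·5.28 = 1.0288
Step 3: L′(1.0288) = 0.6336; u₃ = 1.0288 − 0.04·0.6336 = 1.003456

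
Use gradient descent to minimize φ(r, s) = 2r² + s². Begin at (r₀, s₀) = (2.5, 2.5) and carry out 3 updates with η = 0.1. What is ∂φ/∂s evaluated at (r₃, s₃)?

∇φ = (4r, 2s)
Step 1: at (2.5, 2.5), ∇φ = (10, 5) → (2.5, 2.5) − 0.1·(10, 5) = (1.5, 2)
Step 2: at (1.5, 2), ∇φ = (6, 4) → (1.5, 2) − 0.1·(6, 4) = (0.9, 1.6)
Step 3: at (0.9, 1.6), ∇φ = (3.6, 3.2) → (0.9, 1.6) − 0.1·(3.6, 3.2) = (0.54, 1.28)
∂φ/∂s at (0.54, 1.28) = 2.56

2.56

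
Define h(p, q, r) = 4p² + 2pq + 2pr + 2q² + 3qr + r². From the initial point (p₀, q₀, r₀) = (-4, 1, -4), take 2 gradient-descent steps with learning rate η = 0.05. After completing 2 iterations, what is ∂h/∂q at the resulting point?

-2.825

∇h = (8p + 2q + 2r, 2p + 4q + 3r, 2p + 3q + 2r)
Step 1: at (-4, 1, -4), ∇h = (-38, -16, -13) → (-4, 1, -4) − 0.05·(-38, -16, -13) = (-2.1, 1.8, -3.35)
Step 2: at (-2.1, 1.8, -3.35), ∇h = (-19.9, -7.05, -5.5) → (-2.1, 1.8, -3.35) − 0.05·(-19.9, -7.05, -5.5) = (-1.105, 2.1525, -3.075)
∂h/∂q at (-1.105, 2.1525, -3.075) = -2.825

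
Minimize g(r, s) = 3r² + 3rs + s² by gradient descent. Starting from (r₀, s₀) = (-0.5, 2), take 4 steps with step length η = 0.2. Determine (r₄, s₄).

(-0.6464, 1.2864)

∇g = (6r + 3s, 3r + 2s)
Step 1: at (-0.5, 2), ∇g = (3, 2.5) → (-0.5, 2) − 0.2·(3, 2.5) = (-1.1, 1.5)
Step 2: at (-1.1, 1.5), ∇g = (-2.1, -0.3) → (-1.1, 1.5) − 0.2·(-2.1, -0.3) = (-0.68, 1.56)
Step 3: at (-0.68, 1.56), ∇g = (0.6, 1.08) → (-0.68, 1.56) − 0.2·(0.6, 1.08) = (-0.8, 1.344)
Step 4: at (-0.8, 1.344), ∇g = (-0.768, 0.288) → (-0.8, 1.344) − 0.2·(-0.768, 0.288) = (-0.6464, 1.2864)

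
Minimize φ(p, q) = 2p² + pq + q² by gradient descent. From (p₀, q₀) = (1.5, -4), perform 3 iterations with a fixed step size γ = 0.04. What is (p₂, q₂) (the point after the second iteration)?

(1.3424, -3.4976)

∇φ = (4p + q, p + 2q)
(p₁, q₁) = (1.5, -4) − 0.04·(2, -6.5) = (1.42, -3.74)
(p₂, q₂) = (1.42, -3.74) − 0.04·(1.94, -6.06) = (1.3424, -3.4976)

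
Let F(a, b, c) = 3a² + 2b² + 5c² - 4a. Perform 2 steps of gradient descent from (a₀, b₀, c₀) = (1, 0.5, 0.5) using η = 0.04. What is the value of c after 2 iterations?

0.18

∇F = (6a - 4, 4b, 10c)
Step 1: at (1, 0.5, 0.5), ∇F = (2, 2, 5) → (1, 0.5, 0.5) − 0.04·(2, 2, 5) = (0.92, 0.42, 0.3)
Step 2: at (0.92, 0.42, 0.3), ∇F = (1.52, 1.68, 3) → (0.92, 0.42, 0.3) − 0.04·(1.52, 1.68, 3) = (0.8592, 0.3528, 0.18)
c = 0.18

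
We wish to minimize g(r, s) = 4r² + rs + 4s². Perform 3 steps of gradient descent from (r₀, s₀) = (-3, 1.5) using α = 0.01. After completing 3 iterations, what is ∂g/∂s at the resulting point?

7.5820185

∇g = (8r + s, r + 8s)
Step 1: at (-3, 1.5), ∇g = (-22.5, 9) → (-3, 1.5) − 0.01·(-22.5, 9) = (-2.775, 1.41)
Step 2: at (-2.775, 1.41), ∇g = (-20.79, 8.505) → (-2.775, 1.41) − 0.01·(-20.79, 8.505) = (-2.5671, 1.32495)
Step 3: at (-2.5671, 1.32495), ∇g = (-19.21185, 8.0325) → (-2.5671, 1.32495) − 0.01·(-19.21185, 8.0325) = (-2.3749815, 1.244625)
∂g/∂s at (-2.3749815, 1.244625) = 7.5820185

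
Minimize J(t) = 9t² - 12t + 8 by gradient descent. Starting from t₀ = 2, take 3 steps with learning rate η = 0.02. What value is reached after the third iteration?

J′(t) = 18t - 12
t₁ = 2 − 0.02·24 = 1.52
t₂ = 1.52 − 0.02·15.36 = 1.2128
t₃ = 1.2128 − 0.02·9.8304 = 1.016192

1.016192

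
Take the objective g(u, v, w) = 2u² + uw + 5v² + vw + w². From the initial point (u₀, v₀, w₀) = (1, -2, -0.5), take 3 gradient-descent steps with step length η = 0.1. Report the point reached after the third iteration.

(0.283, 0.031, -0.293)

∇g = (4u + w, 10v + w, u + v + 2w)
(u₁, v₁, w₁) = (1, -2, -0.5) − 0.1·(3.5, -20.5, -2) = (0.65, 0.05, -0.3)
(u₂, v₂, w₂) = (0.65, 0.05, -0.3) − 0.1·(2.3, 0.2, 0.1) = (0.42, 0.03, -0.31)
(u₃, v₃, w₃) = (0.42, 0.03, -0.31) − 0.1·(1.37, -0.01, -0.17) = (0.283, 0.031, -0.293)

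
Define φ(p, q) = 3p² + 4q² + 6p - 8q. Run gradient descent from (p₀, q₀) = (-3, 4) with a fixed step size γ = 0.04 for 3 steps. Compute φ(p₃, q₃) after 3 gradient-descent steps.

∇φ = (6p + 6, 8q - 8)
(p₁, q₁) = (-3, 4) − 0.04·(-12, 24) = (-2.52, 3.04)
(p₂, q₂) = (-2.52, 3.04) − 0.04·(-9.12, 16.32) = (-2.1552, 2.3872)
(p₃, q₃) = (-2.1552, 2.3872) − 0.04·(-6.9312, 11.0976) = (-1.877952, 1.943296)
φ(-1.877952, 1.943296) = -1.128371482624

-1.128371482624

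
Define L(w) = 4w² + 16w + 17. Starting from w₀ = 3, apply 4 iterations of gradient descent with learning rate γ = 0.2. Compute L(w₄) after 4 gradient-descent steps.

L′(w) = 8w + 16
w₁ = 3 − 0.2·40 = -5
w₂ = -5 − 0.2·(-24) = -0.2
w₃ = -0.2 − 0.2·14.4 = -3.08
w₄ = -3.08 − 0.2·(-8.64) = -1.352
L(-1.352) = 2.679616

2.679616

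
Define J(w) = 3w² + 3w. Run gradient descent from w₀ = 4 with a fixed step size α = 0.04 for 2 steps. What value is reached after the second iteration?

2.0992

J′(w) = 6w + 3
Step 1: J′(4) = 27; w₁ = 4 − 0.04·27 = 2.92
Step 2: J′(2.92) = 20.52; w₂ = 2.92 − 0.04·20.52 = 2.0992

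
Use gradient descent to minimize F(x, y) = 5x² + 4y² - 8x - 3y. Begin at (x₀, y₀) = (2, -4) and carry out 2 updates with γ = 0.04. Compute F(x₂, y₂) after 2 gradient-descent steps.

13.540736

∇F = (10x - 8, 8y - 3)
Step 1: at (2, -4), ∇F = (12, -35) → (2, -4) − 0.04·(12, -35) = (1.52, -2.6)
Step 2: at (1.52, -2.6), ∇F = (7.2, -23.8) → (1.52, -2.6) − 0.04·(7.2, -23.8) = (1.232, -1.648)
F(1.232, -1.648) = 13.540736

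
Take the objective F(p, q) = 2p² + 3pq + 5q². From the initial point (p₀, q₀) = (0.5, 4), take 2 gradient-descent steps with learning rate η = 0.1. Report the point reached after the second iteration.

(-0.495, 0.27)

∇F = (4p + 3q, 3p + 10q)
Step 1: at (0.5, 4), ∇F = (14, 41.5) → (0.5, 4) − 0.1·(14, 41.5) = (-0.9, -0.15)
Step 2: at (-0.9, -0.15), ∇F = (-4.05, -4.2) → (-0.9, -0.15) − 0.1·(-4.05, -4.2) = (-0.495, 0.27)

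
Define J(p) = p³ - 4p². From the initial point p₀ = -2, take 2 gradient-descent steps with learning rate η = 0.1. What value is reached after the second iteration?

-15.552

J′(p) = 3p² - 8p
p₁ = -2 − 0.1·28 = -4.8
p₂ = -4.8 − 0.1·107.52 = -15.552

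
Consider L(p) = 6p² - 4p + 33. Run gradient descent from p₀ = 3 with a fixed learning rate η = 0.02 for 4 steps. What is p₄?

1.22299136

L′(p) = 12p - 4
p₁ = 3 − 0.02·32 = 2.36
p₂ = 2.36 − 0.02·24.32 = 1.8736
p₃ = 1.8736 − 0.02·18.4832 = 1.503936
p₄ = 1.503936 − 0.02·14.047232 = 1.22299136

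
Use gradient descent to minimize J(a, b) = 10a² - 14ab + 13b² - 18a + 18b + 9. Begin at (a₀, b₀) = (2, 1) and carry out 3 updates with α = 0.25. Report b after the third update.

-91.5

∇J = (20a - 14b - 18, -14a + 26b + 18)
(a₁, b₁) = (2, 1) − 0.25·(8, 16) = (0, -3)
(a₂, b₂) = (0, -3) − 0.25·(24, -60) = (-6, 12)
(a₃, b₃) = (-6, 12) − 0.25·(-306, 414) = (70.5, -91.5)
b = -91.5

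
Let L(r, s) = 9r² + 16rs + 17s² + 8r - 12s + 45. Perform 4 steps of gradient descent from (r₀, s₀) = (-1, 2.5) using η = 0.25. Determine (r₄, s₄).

∇L = (18r + 16s + 8, 16r + 34s - 12)
(r₁, s₁) = (-1, 2.5) − 0.25·(30, 57) = (-8.5, -11.75)
(r₂, s₂) = (-8.5, -11.75) − 0.25·(-333, -547.5) = (74.75, 125.125)
(r₃, s₃) = (74.75, 125.125) − 0.25·(3355.5, 5438.25) = (-764.125, -1234.4375)
(r₄, s₄) = (-764.125, -1234.4375) − 0.25·(-33497.25, -54208.875) = (7610.1875, 12317.78125)

(7610.1875, 12317.78125)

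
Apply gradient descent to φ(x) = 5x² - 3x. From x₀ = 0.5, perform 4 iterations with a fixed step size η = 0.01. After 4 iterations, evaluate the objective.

φ′(x) = 10x - 3
Step 1: φ′(0.5) = 2; x₁ = 0.5 − 0.01·2 = 0.48
Step 2: φ′(0.48) = 1.8; x₂ = 0.48 − 0.01·1.8 = 0.462
Step 3: φ′(0.462) = 1.62; x₃ = 0.462 − 0.01·1.62 = 0.4458
Step 4: φ′(0.4458) = 1.458; x₄ = 0.4458 − 0.01·1.458 = 0.43122
φ(0.43122) = -0.363906558

-0.363906558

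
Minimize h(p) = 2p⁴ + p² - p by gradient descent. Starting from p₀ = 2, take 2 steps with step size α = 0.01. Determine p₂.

1.12518904

h′(p) = 8p³ + 2p - 1
p₁ = 2 − 0.01·67 = 1.33
p₂ = 1.33 − 0.01·20.481096 = 1.12518904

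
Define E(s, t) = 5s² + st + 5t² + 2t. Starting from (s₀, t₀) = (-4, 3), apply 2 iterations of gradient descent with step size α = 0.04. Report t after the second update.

∇E = (10s + t, s + 10t + 2)
Step 1: at (-4, 3), ∇E = (-37, 28) → (-4, 3) − 0.04·(-37, 28) = (-2.52, 1.88)
Step 2: at (-2.52, 1.88), ∇E = (-23.32, 18.28) → (-2.52, 1.88) − 0.04·(-23.32, 18.28) = (-1.5872, 1.1488)
t = 1.1488

1.1488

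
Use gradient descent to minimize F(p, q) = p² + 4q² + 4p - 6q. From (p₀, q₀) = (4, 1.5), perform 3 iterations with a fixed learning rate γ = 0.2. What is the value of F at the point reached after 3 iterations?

∇F = (2p + 4, 8q - 6)
(p₁, q₁) = (4, 1.5) − 0.2·(12, 6) = (1.6, 0.3)
(p₂, q₂) = (1.6, 0.3) − 0.2·(7.2, -3.6) = (0.16, 1.02)
(p₃, q₃) = (0.16, 1.02) − 0.2·(4.32, 2.16) = (-0.704, 0.588)
F(-0.704, 0.588) = -4.465408

-4.465408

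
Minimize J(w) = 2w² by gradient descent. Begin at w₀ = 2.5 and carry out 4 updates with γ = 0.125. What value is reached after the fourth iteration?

0.15625

J′(w) = 4w
Step 1: J′(2.5) = 10; w₁ = 2.5 − 0.125·10 = 1.25
Step 2: J′(1.25) = 5; w₂ = 1.25 − 0.125·5 = 0.625
Step 3: J′(0.625) = 2.5; w₃ = 0.625 − 0.125·2.5 = 0.3125
Step 4: J′(0.3125) = 1.25; w₄ = 0.3125 − 0.125·1.25 = 0.15625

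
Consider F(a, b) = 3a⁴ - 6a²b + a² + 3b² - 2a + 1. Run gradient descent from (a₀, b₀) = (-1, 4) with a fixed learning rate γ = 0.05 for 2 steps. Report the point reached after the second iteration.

(3.4696, 4.198)

∇F = (12a³ - 12ab + 2a - 2, -6a² + 6b)
(a₁, b₁) = (-1, 4) − 0.05·(32, 18) = (-2.6, 3.1)
(a₂, b₂) = (-2.6, 3.1) − 0.05·(-121.392, -21.96) = (3.4696, 4.198)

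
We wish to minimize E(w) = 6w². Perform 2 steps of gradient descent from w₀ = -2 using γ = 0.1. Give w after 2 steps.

-0.08

E′(w) = 12w
w₁ = -2 − 0.1·(-24) = 0.4
w₂ = 0.4 − 0.1·4.8 = -0.08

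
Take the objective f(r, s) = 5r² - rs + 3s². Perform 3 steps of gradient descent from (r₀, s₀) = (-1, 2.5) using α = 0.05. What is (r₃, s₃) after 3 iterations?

(0.0073125, 0.81475)

∇f = (10r - s, -r + 6s)
Step 1: at (-1, 2.5), ∇f = (-12.5, 16) → (-1, 2.5) − 0.05·(-12.5, 16) = (-0.375, 1.7)
Step 2: at (-0.375, 1.7), ∇f = (-5.45, 10.575) → (-0.375, 1.7) − 0.05·(-5.45, 10.575) = (-0.1025, 1.17125)
Step 3: at (-0.1025, 1.17125), ∇f = (-2.19625, 7.13) → (-0.1025, 1.17125) − 0.05·(-2.19625, 7.13) = (0.0073125, 0.81475)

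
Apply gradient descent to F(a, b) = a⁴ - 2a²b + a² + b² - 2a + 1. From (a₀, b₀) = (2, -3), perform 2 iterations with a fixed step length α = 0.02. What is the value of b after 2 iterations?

∇F = (4a³ - 4ab + 2a - 2, -2a² + 2b)
Step 1: at (2, -3), ∇F = (58, -14) → (2, -3) − 0.02·(58, -14) = (0.84, -2.72)
Step 2: at (0.84, -2.72), ∇F = (11.190016, -6.8512) → (0.84, -2.72) − 0.02·(11.190016, -6.8512) = (0.61619968, -2.582976)
b = -2.582976

-2.582976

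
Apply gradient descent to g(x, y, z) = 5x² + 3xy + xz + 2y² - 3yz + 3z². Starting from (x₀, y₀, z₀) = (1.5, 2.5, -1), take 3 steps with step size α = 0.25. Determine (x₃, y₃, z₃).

(-13.0234375, -6.1171875, 2.34375)

∇g = (10x + 3y + z, 3x + 4y - 3z, x - 3y + 6z)
Step 1: at (1.5, 2.5, -1), ∇g = (21.5, 17.5, -12) → (1.5, 2.5, -1) − 0.25·(21.5, 17.5, -12) = (-3.875, -1.875, 2)
Step 2: at (-3.875, -1.875, 2), ∇g = (-42.375, -25.125, 13.75) → (-3.875, -1.875, 2) − 0.25·(-42.375, -25.125, 13.75) = (6.71875, 4.40625, -1.4375)
Step 3: at (6.71875, 4.40625, -1.4375), ∇g = (78.96875, 42.09375, -15.125) → (6.71875, 4.40625, -1.4375) − 0.25·(78.96875, 42.09375, -15.125) = (-13.0234375, -6.1171875, 2.34375)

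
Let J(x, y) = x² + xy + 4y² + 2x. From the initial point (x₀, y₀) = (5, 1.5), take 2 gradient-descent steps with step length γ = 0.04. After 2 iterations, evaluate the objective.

∇J = (2x + y + 2, x + 8y)
(x₁, y₁) = (5, 1.5) − 0.04·(13.5, 17) = (4.46, 0.82)
(x₂, y₂) = (4.46, 0.82) − 0.04·(11.74, 11.02) = (3.9904, 0.3792)
J(3.9904, 0.3792) = 25.9924224

25.9924224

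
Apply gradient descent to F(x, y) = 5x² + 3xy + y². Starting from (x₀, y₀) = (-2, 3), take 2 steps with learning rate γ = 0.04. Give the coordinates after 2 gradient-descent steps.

(-1.296, 2.9472)

∇F = (10x + 3y, 3x + 2y)
Step 1: at (-2, 3), ∇F = (-11, 0) → (-2, 3) − 0.04·(-11, 0) = (-1.56, 3)
Step 2: at (-1.56, 3), ∇F = (-6.6, 1.32) → (-1.56, 3) − 0.04·(-6.6, 1.32) = (-1.296, 2.9472)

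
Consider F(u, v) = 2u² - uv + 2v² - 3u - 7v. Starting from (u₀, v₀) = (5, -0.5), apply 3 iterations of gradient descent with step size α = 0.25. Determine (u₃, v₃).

(1.2265625, 2.125)

∇F = (4u - v - 3, -u + 4v - 7)
Step 1: at (5, -0.5), ∇F = (17.5, -14) → (5, -0.5) − 0.25·(17.5, -14) = (0.625, 3)
Step 2: at (0.625, 3), ∇F = (-3.5, 4.375) → (0.625, 3) − 0.25·(-3.5, 4.375) = (1.5, 1.90625)
Step 3: at (1.5, 1.90625), ∇F = (1.09375, -0.875) → (1.5, 1.90625) − 0.25·(1.09375, -0.875) = (1.2265625, 2.125)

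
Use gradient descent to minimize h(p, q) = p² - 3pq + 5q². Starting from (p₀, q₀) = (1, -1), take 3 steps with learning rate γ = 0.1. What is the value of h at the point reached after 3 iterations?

∇h = (2p - 3q, -3p + 10q)
(p₁, q₁) = (1, -1) − 0.1·(5, -13) = (0.5, 0.3)
(p₂, q₂) = (0.5, 0.3) − 0.1·(0.1, 1.5) = (0.49, 0.15)
(p₃, q₃) = (0.49, 0.15) − 0.1·(0.53, 0.03) = (0.437, 0.147)
h(0.437, 0.147) = 0.106297

0.106297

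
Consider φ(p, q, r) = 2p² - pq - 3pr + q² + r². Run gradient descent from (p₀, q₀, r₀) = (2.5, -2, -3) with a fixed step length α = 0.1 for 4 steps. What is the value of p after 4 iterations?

-0.829

∇φ = (4p - q - 3r, -p + 2q, -3p + 2r)
Step 1: at (2.5, -2, -3), ∇φ = (21, -6.5, -13.5) → (2.5, -2, -3) − 0.1·(21, -6.5, -13.5) = (0.4, -1.35, -1.65)
Step 2: at (0.4, -1.35, -1.65), ∇φ = (7.9, -3.1, -4.5) → (0.4, -1.35, -1.65) − 0.1·(7.9, -3.1, -4.5) = (-0.39, -1.04, -1.2)
Step 3: at (-0.39, -1.04, -1.2), ∇φ = (3.08, -1.69, -1.23) → (-0.39, -1.04, -1.2) − 0.1·(3.08, -1.69, -1.23) = (-0.698, -0.871, -1.077)
Step 4: at (-0.698, -0.871, -1.077), ∇φ = (1.31, -1.044, -0.06) → (-0.698, -0.871, -1.077) − 0.1·(1.31, -1.044, -0.06) = (-0.829, -0.7666, -1.071)
p = -0.829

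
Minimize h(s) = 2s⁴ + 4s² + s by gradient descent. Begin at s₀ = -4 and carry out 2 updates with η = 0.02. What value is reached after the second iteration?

h′(s) = 8s³ + 8s + 1
Step 1: h′(-4) = -543; s₁ = -4 − 0.02·(-543) = 6.86
Step 2: h′(6.86) = 2638.510848; s₂ = 6.86 − 0.02·2638.510848 = -45.91021696

-45.91021696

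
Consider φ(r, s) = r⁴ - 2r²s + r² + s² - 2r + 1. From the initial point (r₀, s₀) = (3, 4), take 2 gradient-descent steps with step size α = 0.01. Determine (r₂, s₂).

∇φ = (4r³ - 4rs + 2r - 2, -2r² + 2s)
Step 1: at (3, 4), ∇φ = (64, -10) → (3, 4) − 0.01·(64, -10) = (2.36, 4.1)
Step 2: at (2.36, 4.1), ∇φ = (16.593024, -2.9392) → (2.36, 4.1) − 0.01·(16.593024, -2.9392) = (2.19406976, 4.129392)

(2.19406976, 4.129392)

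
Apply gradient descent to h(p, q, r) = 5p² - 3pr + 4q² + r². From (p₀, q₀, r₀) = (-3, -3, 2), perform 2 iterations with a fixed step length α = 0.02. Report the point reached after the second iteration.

∇h = (10p - 3r, 8q, -3p + 2r)
(p₁, q₁, r₁) = (-3, -3, 2) − 0.02·(-36, -24, 13) = (-2.28, -2.52, 1.74)
(p₂, q₂, r₂) = (-2.28, -2.52, 1.74) − 0.02·(-28.02, -20.16, 10.32) = (-1.7196, -2.1168, 1.5336)

(-1.7196, -2.1168, 1.5336)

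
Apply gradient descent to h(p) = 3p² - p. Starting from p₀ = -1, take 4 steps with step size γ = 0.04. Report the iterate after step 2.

h′(p) = 6p - 1
p₁ = -1 − 0.04·(-7) = -0.72
p₂ = -0.72 − 0.04·(-5.32) = -0.5072

-0.5072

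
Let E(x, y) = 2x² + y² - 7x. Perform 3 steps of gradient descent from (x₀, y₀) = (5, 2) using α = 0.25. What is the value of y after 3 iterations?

∇E = (4x - 7, 2y)
(x₁, y₁) = (5, 2) − 0.25·(13, 4) = (1.75, 1)
(x₂, y₂) = (1.75, 1) − 0.25·(0, 2) = (1.75, 0.5)
(x₃, y₃) = (1.75, 0.5) − 0.25·(0, 1) = (1.75, 0.25)
y = 0.25

0.25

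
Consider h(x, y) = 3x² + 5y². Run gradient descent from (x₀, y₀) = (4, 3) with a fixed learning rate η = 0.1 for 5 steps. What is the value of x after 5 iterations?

∇h = (6x, 10y)
Step 1: at (4, 3), ∇h = (24, 30) → (4, 3) − 0.1·(24, 30) = (1.6, 0)
Step 2: at (1.6, 0), ∇h = (9.6, 0) → (1.6, 0) − 0.1·(9.6, 0) = (0.64, 0)
Step 3: at (0.64, 0), ∇h = (3.84, 0) → (0.64, 0) − 0.1·(3.84, 0) = (0.256, 0)
Step 4: at (0.256, 0), ∇h = (1.536, 0) → (0.256, 0) − 0.1·(1.536, 0) = (0.1024, 0)
Step 5: at (0.1024, 0), ∇h = (0.6144, 0) → (0.1024, 0) − 0.1·(0.6144, 0) = (0.04096, 0)
x = 0.04096

0.04096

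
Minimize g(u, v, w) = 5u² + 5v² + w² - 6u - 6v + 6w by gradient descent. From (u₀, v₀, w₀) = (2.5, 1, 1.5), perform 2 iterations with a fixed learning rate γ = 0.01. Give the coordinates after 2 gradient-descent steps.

(2.139, 0.924, 1.3218)

∇g = (10u - 6, 10v - 6, 2w + 6)
(u₁, v₁, w₁) = (2.5, 1, 1.5) − 0.01·(19, 4, 9) = (2.31, 0.96, 1.41)
(u₂, v₂, w₂) = (2.31, 0.96, 1.41) − 0.01·(17.1, 3.6, 8.82) = (2.139, 0.924, 1.3218)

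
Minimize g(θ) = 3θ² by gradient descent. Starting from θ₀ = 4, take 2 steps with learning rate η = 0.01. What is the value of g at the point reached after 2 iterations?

g′(θ) = 6θ
Step 1: g′(4) = 24; θ₁ = 4 − 0.01·24 = 3.76
Step 2: g′(3.76) = 22.56; θ₂ = 3.76 − 0.01·22.56 = 3.5344
g(3.5344) = 37.47595008

37.47595008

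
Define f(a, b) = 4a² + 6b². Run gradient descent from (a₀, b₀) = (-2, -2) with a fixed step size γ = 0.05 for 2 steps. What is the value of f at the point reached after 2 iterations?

2.688

∇f = (8a, 12b)
(a₁, b₁) = (-2, -2) − 0.05·(-16, -24) = (-1.2, -0.8)
(a₂, b₂) = (-1.2, -0.8) − 0.05·(-9.6, -9.6) = (-0.72, -0.32)
f(-0.72, -0.32) = 2.688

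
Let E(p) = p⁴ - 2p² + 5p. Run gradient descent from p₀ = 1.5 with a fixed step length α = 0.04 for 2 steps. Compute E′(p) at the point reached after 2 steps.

E′(p) = 4p³ - 4p + 5
Step 1: E′(1.5) = 12.5; p₁ = 1.5 − 0.04·12.5 = 1
Step 2: E′(1) = 5; p₂ = 1 − 0.04·5 = 0.8
E′(p) at (0.8) = 3.848

3.848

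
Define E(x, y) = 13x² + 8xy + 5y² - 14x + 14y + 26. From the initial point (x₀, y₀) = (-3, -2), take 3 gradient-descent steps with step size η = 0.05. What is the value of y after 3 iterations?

∇E = (26x + 8y - 14, 8x + 10y + 14)
(x₁, y₁) = (-3, -2) − 0.05·(-108, -30) = (2.4, -0.5)
(x₂, y₂) = (2.4, -0.5) − 0.05·(44.4, 28.2) = (0.18, -1.91)
(x₃, y₃) = (0.18, -1.91) − 0.05·(-24.6, -3.66) = (1.41, -1.727)
y = -1.727

-1.727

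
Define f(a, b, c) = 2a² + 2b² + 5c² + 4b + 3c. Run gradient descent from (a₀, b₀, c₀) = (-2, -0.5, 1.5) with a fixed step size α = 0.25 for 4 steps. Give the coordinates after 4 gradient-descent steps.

∇f = (4a, 4b + 4, 10c + 3)
Step 1: at (-2, -0.5, 1.5), ∇f = (-8, 2, 18) → (-2, -0.5, 1.5) − 0.25·(-8, 2, 18) = (0, -1, -3)
Step 2: at (0, -1, -3), ∇f = (0, 0, -27) → (0, -1, -3) − 0.25·(0, 0, -27) = (0, -1, 3.75)
Step 3: at (0, -1, 3.75), ∇f = (0, 0, 40.5) → (0, -1, 3.75) − 0.25·(0, 0, 40.5) = (0, -1, -6.375)
Step 4: at (0, -1, -6.375), ∇f = (0, 0, -60.75) → (0, -1, -6.375) − 0.25·(0, 0, -60.75) = (0, -1, 8.8125)

(0, -1, 8.8125)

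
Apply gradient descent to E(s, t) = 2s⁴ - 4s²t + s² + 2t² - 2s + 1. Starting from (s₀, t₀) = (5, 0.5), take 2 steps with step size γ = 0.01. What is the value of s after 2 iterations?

∇E = (8s³ - 8st + 2s - 2, -4s² + 4t)
Step 1: at (5, 0.5), ∇E = (988, -98) → (5, 0.5) − 0.01·(988, -98) = (-4.88, 1.48)
Step 2: at (-4.88, 1.48), ∇E = (-883.694976, -89.3376) → (-4.88, 1.48) − 0.01·(-883.694976, -89.3376) = (3.95694976, 2.373376)
s = 3.95694976

3.95694976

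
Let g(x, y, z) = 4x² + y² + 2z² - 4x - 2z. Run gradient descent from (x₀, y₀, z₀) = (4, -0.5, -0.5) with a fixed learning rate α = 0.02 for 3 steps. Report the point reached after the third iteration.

∇g = (8x - 4, 2y, 4z - 2)
Step 1: at (4, -0.5, -0.5), ∇g = (28, -1, -4) → (4, -0.5, -0.5) − 0.02·(28, -1, -4) = (3.44, -0.48, -0.42)
Step 2: at (3.44, -0.48, -0.42), ∇g = (23.52, -0.96, -3.68) → (3.44, -0.48, -0.42) − 0.02·(23.52, -0.96, -3.68) = (2.9696, -0.4608, -0.3464)
Step 3: at (2.9696, -0.4608, -0.3464), ∇g = (19.7568, -0.9216, -3.3856) → (2.9696, -0.4608, -0.3464) − 0.02·(19.7568, -0.9216, -3.3856) = (2.574464, -0.442368, -0.278688)

(2.574464, -0.442368, -0.278688)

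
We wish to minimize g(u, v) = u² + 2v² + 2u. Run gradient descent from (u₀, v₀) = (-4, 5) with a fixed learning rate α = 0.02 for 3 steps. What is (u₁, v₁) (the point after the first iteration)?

∇g = (2u + 2, 4v)
(u₁, v₁) = (-4, 5) − 0.02·(-6, 20) = (-3.88, 4.6)

(-3.88, 4.6)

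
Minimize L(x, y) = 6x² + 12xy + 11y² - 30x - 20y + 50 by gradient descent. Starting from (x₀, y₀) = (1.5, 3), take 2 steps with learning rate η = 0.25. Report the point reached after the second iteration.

(55.5, 77)

∇L = (12x + 12y - 30, 12x + 22y - 20)
(x₁, y₁) = (1.5, 3) − 0.25·(24, 64) = (-4.5, -13)
(x₂, y₂) = (-4.5, -13) − 0.25·(-240, -360) = (55.5, 77)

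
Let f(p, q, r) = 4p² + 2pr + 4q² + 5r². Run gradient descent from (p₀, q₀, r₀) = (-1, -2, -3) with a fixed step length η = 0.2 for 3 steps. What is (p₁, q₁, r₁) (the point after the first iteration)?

∇f = (8p + 2r, 8q, 2p + 10r)
Step 1: at (-1, -2, -3), ∇f = (-14, -16, -32) → (-1, -2, -3) − 0.2·(-14, -16, -32) = (1.8, 1.2, 3.4)

(1.8, 1.2, 3.4)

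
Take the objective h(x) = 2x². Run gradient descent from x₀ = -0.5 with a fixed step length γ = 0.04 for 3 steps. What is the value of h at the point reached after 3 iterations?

h′(x) = 4x
x₁ = -0.5 − 0.04·(-2) = -0.42
x₂ = -0.42 − 0.04·(-1.68) = -0.3528
x₃ = -0.3528 − 0.04·(-1.4112) = -0.296352
h(-0.296352) = 0.175649015808

0.175649015808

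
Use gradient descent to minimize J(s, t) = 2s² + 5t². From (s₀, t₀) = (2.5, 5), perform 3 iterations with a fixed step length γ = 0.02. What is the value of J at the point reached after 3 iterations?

40.3474375168

∇J = (4s, 10t)
Step 1: at (2.5, 5), ∇J = (10, 50) → (2.5, 5) − 0.02·(10, 50) = (2.3, 4)
Step 2: at (2.3, 4), ∇J = (9.2, 40) → (2.3, 4) − 0.02·(9.2, 40) = (2.116, 3.2)
Step 3: at (2.116, 3.2), ∇J = (8.464, 32) → (2.116, 3.2) − 0.02·(8.464, 32) = (1.94672, 2.56)
J(1.94672, 2.56) = 40.3474375168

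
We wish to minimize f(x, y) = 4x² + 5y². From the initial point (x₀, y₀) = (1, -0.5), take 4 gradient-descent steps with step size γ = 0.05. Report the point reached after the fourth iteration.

(0.1296, -0.03125)

∇f = (8x, 10y)
Step 1: at (1, -0.5), ∇f = (8, -5) → (1, -0.5) − 0.05·(8, -5) = (0.6, -0.25)
Step 2: at (0.6, -0.25), ∇f = (4.8, -2.5) → (0.6, -0.25) − 0.05·(4.8, -2.5) = (0.36, -0.125)
Step 3: at (0.36, -0.125), ∇f = (2.88, -1.25) → (0.36, -0.125) − 0.05·(2.88, -1.25) = (0.216, -0.0625)
Step 4: at (0.216, -0.0625), ∇f = (1.728, -0.625) → (0.216, -0.0625) − 0.05·(1.728, -0.625) = (0.1296, -0.03125)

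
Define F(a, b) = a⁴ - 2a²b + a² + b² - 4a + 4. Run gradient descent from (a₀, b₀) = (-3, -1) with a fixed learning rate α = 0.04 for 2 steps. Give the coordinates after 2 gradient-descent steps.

∇F = (4a³ - 4ab + 2a - 4, -2a² + 2b)
(a₁, b₁) = (-3, -1) − 0.04·(-130, -20) = (2.2, -0.2)
(a₂, b₂) = (2.2, -0.2) − 0.04·(44.752, -10.08) = (0.40992, 0.2032)

(0.40992, 0.2032)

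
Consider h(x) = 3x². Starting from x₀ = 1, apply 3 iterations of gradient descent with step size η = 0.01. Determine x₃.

h′(x) = 6x
x₁ = 1 − 0.01·6 = 0.94
x₂ = 0.94 − 0.01·5.64 = 0.8836
x₃ = 0.8836 − 0.01·5.3016 = 0.830584

0.830584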